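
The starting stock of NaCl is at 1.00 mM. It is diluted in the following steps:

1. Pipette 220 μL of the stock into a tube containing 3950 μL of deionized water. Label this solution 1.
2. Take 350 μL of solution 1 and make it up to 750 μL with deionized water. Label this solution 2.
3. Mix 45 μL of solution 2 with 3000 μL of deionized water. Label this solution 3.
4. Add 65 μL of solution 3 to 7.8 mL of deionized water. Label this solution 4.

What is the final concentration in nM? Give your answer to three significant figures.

3.01 nM

Step 1: 220 μL + 3950 μL = 4170 μL total → factor 4170/220 = 18.955
Step 2: 350 μL brought to 750 μL → factor 750/350 = 2.1429
Step 3: 45 μL + 3000 μL = 3045 μL total → factor 3045/45 = 67.667
Step 4: 65 μL + 7.8 mL = 7865 μL total → factor 7865/65 = 121
Overall dilution factor = 18.955 × 2.1429 × 67.667 × 121 = 3.3256 × 10^5
Final = 1.00 mM / 3.3256 × 10^5 = 3.007 × 10^-6 mM = 3.01 nM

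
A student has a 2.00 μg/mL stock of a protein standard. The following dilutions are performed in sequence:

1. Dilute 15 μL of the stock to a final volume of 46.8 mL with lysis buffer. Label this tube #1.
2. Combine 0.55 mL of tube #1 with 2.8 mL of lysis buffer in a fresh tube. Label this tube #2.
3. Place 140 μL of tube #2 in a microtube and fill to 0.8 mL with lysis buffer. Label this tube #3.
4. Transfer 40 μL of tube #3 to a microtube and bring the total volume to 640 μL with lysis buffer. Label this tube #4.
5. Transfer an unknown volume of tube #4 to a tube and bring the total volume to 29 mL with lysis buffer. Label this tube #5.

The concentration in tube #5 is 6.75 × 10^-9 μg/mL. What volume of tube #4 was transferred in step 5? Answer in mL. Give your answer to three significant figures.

Step 1: 15 μL brought to 46.8 mL → factor 46800/15 = 3120
Step 2: 0.55 mL + 2.8 mL = 3.35 mL total → factor 3.35/0.55 = 6.0909
Step 3: 140 μL brought to 0.8 mL → factor 800/140 = 5.7143
Step 4: 40 μL brought to 640 μL → factor 640/40 = 16
Step 5: v brought to 29 mL → factor = 29 mL/v
Product of known-step factors = 1.7375 × 10^6
Overall factor = 2.00 μg/mL / (6.75 × 10^-9 μg/mL) = 2.963 × 10^8
Step-5 factor = 2.963 × 10^8 / 1.7375 × 10^6 = 170.53
v = 29 mL / 170.53 = 0.170 mL

0.170 mL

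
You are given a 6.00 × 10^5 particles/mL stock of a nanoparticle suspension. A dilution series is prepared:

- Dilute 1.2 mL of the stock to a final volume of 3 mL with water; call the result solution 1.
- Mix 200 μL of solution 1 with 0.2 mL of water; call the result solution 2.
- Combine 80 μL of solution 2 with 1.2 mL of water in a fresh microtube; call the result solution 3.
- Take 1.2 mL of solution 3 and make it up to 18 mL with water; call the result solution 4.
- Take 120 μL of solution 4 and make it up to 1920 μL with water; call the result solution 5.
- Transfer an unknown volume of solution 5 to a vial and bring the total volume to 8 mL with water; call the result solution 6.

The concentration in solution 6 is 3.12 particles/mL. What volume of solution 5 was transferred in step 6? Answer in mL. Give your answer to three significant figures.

Step 1: 1.2 mL brought to 3 mL → factor 3/1.2 = 2.5
Step 2: 200 μL + 0.2 mL = 400 μL total → factor 400/200 = 2
Step 3: 80 μL + 1.2 mL = 1280 μL total → factor 1280/80 = 16
Step 4: 1.2 mL brought to 18 mL → factor 18/1.2 = 15
Step 5: 120 μL brought to 1920 μL → factor 1920/120 = 16
Step 6: v brought to 8 mL → factor = 8 mL/v
Product of known-step factors = 19200
Overall factor = 6.00 × 10^5 particles/mL / (3.12 particles/mL) = 1.9231 × 10^5
Step-6 factor = 1.9231 × 10^5 / 19200 = 10.016
v = 8 mL / 10.016 = 0.799 mL

0.799 mL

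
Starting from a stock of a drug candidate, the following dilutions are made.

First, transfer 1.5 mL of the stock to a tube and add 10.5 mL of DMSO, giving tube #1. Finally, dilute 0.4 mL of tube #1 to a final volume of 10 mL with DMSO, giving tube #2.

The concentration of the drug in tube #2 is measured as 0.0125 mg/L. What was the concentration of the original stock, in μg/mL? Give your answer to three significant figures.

2.50 μg/mL

Step 1: 1.5 mL + 10.5 mL = 12 mL total → factor 12/1.5 = 8
Step 2: 0.4 mL brought to 10 mL → factor 10/0.4 = 25
Overall dilution factor = 8 × 25 = 200
Stock = 0.0125 mg/L × 200 = 2.500 mg/L = 2.50 μg/mL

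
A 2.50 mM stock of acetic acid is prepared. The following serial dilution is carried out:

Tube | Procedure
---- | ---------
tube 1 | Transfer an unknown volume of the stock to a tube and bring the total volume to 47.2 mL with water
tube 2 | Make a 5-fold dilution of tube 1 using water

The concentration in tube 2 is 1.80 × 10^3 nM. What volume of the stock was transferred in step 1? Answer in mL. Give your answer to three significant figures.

Step 1: v brought to 47.2 mL → factor = 47.2 mL/v
Step 2: 5-fold → factor 5
Product of known-step factors = 5
Overall factor = 2.50 mM / (1.80 × 10^3 nM) = 1388.9
Step-1 factor = 1388.9 / 5 = 277.78
v = 47.2 mL / 277.78 = 0.170 mL

0.170 mL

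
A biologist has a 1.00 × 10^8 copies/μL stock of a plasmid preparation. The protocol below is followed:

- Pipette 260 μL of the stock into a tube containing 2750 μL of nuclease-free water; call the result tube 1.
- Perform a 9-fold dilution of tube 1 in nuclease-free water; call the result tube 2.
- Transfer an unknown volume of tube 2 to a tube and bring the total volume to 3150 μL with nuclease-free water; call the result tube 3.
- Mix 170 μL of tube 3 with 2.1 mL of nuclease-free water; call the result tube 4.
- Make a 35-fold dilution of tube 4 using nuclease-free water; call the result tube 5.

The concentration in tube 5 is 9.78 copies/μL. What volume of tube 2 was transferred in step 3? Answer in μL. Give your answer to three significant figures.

Step 1: 260 μL + 2750 μL = 3010 μL total → factor 3010/260 = 11.577
Step 2: 9-fold → factor 9
Step 3: v brought to 3150 μL → factor = 3150 μL/v
Step 4: 170 μL + 2.1 mL = 2270 μL total → factor 2270/170 = 13.353
Step 5: 35-fold → factor 35
Product of known-step factors = 48695
Overall factor = 1.00 × 10^8 copies/μL / (9.78 copies/μL) = 1.0225 × 10^7
Step-3 factor = 1.0225 × 10^7 / 48695 = 209.98
v = 3150 μL / 209.98 = 15.0 μL

15.0 μL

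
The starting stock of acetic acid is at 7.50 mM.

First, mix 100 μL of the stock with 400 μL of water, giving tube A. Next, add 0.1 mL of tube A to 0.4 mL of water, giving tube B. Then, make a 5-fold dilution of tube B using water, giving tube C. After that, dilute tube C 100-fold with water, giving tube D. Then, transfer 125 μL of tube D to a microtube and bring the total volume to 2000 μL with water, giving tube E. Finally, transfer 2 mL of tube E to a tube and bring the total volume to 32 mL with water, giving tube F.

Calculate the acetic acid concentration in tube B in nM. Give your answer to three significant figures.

Step 1: 100 μL + 400 μL = 500 μL total → factor 500/100 = 5
Step 2: 0.1 mL + 0.4 mL = 0.5 mL total → factor 0.5/0.1 = 5
Dilution factor through tube B = 5 × 5 = 25
[tube B] = 7.50 mM / 25 = 0.3000 mM = 3.00 × 10^5 nM

3.00 × 10^5 nM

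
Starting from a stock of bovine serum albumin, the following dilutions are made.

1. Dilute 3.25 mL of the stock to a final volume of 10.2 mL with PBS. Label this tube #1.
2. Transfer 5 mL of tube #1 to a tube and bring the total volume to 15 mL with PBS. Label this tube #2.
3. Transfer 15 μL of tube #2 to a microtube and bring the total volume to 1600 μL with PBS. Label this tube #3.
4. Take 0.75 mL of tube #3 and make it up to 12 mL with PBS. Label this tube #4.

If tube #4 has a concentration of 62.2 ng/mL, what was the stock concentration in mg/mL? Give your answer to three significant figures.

Step 1: 3.25 mL brought to 10.2 mL → factor 10.2/3.25 = 3.1385
Step 2: 5 mL brought to 15 mL → factor 15/5 = 3
Step 3: 15 μL brought to 1600 μL → factor 1600/15 = 106.67
Step 4: 0.75 mL brought to 12 mL → factor 12/0.75 = 16
Overall dilution factor = 3.1385 × 3 × 106.67 × 16 = 16069
Stock = 62.2 ng/mL × 16069 = 9.995 × 10^5 ng/mL = 0.999 mg/mL

0.999 mg/mL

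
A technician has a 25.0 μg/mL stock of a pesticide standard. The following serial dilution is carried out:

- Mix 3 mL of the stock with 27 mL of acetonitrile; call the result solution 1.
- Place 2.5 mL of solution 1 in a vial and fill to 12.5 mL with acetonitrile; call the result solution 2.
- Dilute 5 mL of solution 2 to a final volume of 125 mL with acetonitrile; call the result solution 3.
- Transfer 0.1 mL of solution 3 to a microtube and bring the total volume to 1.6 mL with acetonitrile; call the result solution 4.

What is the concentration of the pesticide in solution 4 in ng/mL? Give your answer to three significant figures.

1.25 ng/mL

Step 1: 3 mL + 27 mL = 30 mL total → factor 30/3 = 10
Step 2: 2.5 mL brought to 12.5 mL → factor 12.5/2.5 = 5
Step 3: 5 mL brought to 125 mL → factor 125/5 = 25
Step 4: 0.1 mL brought to 1.6 mL → factor 1.6/0.1 = 16
Overall dilution factor = 10 × 5 × 25 × 16 = 20000
Final = 25.0 μg/mL / 20000 = 0.001250 μg/mL = 1.25 ng/mL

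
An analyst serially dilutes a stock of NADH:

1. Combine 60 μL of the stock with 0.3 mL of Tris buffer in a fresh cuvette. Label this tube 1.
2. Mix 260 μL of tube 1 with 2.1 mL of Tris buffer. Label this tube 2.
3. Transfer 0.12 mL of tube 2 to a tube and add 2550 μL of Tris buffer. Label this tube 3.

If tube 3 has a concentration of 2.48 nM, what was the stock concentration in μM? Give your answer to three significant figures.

3.01 μM

Step 1: 60 μL + 0.3 mL = 360 μL total → factor 360/60 = 6
Step 2: 260 μL + 2.1 mL = 2360 μL total → factor 2360/260 = 9.0769
Step 3: 0.12 mL + 2550 μL = 2.67 mL total → factor 2.67/0.12 = 22.25
Overall dilution factor = 6 × 9.0769 × 22.25 = 1211.8
Stock = 2.48 nM × 1211.8 = 3005 nM = 3.01 μM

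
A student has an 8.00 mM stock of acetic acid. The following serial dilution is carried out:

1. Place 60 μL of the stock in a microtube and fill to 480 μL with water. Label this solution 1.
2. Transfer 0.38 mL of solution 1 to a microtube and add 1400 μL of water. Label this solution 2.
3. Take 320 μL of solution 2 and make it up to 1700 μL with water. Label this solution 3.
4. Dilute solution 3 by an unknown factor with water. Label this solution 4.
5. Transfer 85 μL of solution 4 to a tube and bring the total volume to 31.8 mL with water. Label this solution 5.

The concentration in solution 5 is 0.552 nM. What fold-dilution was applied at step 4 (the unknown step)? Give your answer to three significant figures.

195-fold

Step 1: 60 μL brought to 480 μL → factor 480/60 = 8
Step 2: 0.38 mL + 1400 μL = 1.78 mL total → factor 1.78/0.38 = 4.6842
Step 3: 320 μL brought to 1700 μL → factor 1700/320 = 5.3125
Step 4: unknown factor x
Step 5: 85 μL brought to 31.8 mL → factor 31800/85 = 374.12
Product of known-step factors = 74479
Overall factor = 8.00 mM / (0.552 nM) = 1.4493 × 10^7
x = 1.4493 × 10^7 / 74479 = 195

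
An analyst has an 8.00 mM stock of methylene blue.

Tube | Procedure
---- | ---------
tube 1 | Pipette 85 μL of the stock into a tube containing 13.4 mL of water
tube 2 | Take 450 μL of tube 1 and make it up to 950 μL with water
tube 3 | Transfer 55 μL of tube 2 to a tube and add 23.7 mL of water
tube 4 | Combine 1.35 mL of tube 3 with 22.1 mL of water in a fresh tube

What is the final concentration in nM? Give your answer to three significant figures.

3.18 nM

Step 1: 85 μL + 13.4 mL = 13485 μL total → factor 13485/85 = 158.65
Step 2: 450 μL brought to 950 μL → factor 950/450 = 2.1111
Step 3: 55 μL + 23.7 mL = 23755 μL total → factor 23755/55 = 431.91
Step 4: 1.35 mL + 22.1 mL = 23.45 mL total → factor 23.45/1.35 = 17.37
Overall dilution factor = 158.65 × 2.1111 × 431.91 × 17.37 = 2.5127 × 10^6
Final = 8.00 mM / 2.5127 × 10^6 = 3.184 × 10^-6 mM = 3.18 nM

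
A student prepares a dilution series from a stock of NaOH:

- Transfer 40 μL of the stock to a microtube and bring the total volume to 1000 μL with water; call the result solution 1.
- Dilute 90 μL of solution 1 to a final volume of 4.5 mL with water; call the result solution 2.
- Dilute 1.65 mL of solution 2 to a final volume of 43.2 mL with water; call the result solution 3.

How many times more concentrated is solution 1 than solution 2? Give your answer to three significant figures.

50.0

Step 1: 40 μL brought to 1000 μL → factor 1000/40 = 25
Step 2: 90 μL brought to 4.5 mL → factor 4500/90 = 50
Dilution factor to solution 1 = 25; to solution 2 = 1250
[solution 1]/[solution 2] = (factor to solution 2)/(factor to solution 1) = 1250/25 = 50.0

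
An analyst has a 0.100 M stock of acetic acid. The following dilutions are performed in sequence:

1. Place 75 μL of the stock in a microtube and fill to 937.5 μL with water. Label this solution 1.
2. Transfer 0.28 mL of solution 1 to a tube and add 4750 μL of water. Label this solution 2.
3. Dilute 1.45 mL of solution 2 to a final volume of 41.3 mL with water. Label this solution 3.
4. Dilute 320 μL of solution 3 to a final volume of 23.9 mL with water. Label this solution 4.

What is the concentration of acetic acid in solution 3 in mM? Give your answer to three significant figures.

Step 1: 75 μL brought to 937.5 μL → factor 937.5/75 = 12.5
Step 2: 0.28 mL + 4750 μL = 5.03 mL total → factor 5.03/0.28 = 17.964
Step 3: 1.45 mL brought to 41.3 mL → factor 41.3/1.45 = 28.483
Dilution factor through solution 3 = 12.5 × 17.964 × 28.483 = 6395.9
[solution 3] = 0.100 M / 6395.9 = 1.564 × 10^-5 M = 0.0156 mM

0.0156 mM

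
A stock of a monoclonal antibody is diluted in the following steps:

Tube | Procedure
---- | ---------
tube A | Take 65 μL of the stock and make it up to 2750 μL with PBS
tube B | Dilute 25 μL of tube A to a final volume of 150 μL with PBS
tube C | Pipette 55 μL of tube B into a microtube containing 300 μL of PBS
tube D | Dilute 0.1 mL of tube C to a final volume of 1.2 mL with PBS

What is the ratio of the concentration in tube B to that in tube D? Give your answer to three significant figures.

77.5

Step 1: 65 μL brought to 2750 μL → factor 2750/65 = 42.308
Step 2: 25 μL brought to 150 μL → factor 150/25 = 6
Step 3: 55 μL + 300 μL = 355 μL total → factor 355/55 = 6.4545
Step 4: 0.1 mL brought to 1.2 mL → factor 1.2/0.1 = 12
Dilution factor to tube B = 253.85; to tube D = 19662
[tube B]/[tube D] = (factor to tube D)/(factor to tube B) = 19662/253.85 = 77.5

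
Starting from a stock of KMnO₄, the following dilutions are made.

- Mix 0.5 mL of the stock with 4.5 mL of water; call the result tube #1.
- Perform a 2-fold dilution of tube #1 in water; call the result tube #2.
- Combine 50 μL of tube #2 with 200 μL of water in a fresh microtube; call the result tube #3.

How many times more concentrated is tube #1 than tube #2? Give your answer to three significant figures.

Step 1: 0.5 mL + 4.5 mL = 5 mL total → factor 5/0.5 = 10
Step 2: 2-fold → factor 2
Dilution factor to tube #1 = 10; to tube #2 = 20
[tube #1]/[tube #2] = (factor to tube #2)/(factor to tube #1) = 20/10 = 2.00

2.00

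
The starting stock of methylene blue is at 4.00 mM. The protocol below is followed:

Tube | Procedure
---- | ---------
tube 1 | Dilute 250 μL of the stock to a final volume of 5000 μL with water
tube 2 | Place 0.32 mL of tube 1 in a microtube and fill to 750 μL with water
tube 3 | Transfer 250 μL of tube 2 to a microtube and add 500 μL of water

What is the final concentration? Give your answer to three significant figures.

0.0284 mM

Step 1: 250 μL brought to 5000 μL → factor 5000/250 = 20
Step 2: 0.32 mL brought to 750 μL → factor 0.75/0.32 = 2.3438
Step 3: 250 μL + 500 μL = 750 μL total → factor 750/250 = 3
Overall dilution factor = 20 × 2.3438 × 3 = 140.62
Final = 4.00 mM / 140.62 = 0.0284 mM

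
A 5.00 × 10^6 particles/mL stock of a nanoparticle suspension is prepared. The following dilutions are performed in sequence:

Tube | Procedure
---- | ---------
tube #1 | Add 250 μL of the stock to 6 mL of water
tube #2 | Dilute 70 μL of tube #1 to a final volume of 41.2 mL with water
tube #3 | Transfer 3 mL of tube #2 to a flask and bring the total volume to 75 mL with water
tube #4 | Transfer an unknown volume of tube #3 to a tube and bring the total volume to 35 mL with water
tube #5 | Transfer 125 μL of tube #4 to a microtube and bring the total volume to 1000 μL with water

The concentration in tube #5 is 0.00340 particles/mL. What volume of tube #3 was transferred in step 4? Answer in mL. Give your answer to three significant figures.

Step 1: 250 μL + 6 mL = 6250 μL total → factor 6250/250 = 25
Step 2: 70 μL brought to 41.2 mL → factor 41200/70 = 588.57
Step 3: 3 mL brought to 75 mL → factor 75/3 = 25
Step 4: v brought to 35 mL → factor = 35 mL/v
Step 5: 125 μL brought to 1000 μL → factor 1000/125 = 8
Product of known-step factors = 2.9429 × 10^6
Overall factor = 5.00 × 10^6 particles/mL / (0.00340 particles/mL) = 1.4706 × 10^9
Step-4 factor = 1.4706 × 10^9 / 2.9429 × 10^6 = 499.71
v = 35 mL / 499.71 = 0.0700 mL

0.0700 mL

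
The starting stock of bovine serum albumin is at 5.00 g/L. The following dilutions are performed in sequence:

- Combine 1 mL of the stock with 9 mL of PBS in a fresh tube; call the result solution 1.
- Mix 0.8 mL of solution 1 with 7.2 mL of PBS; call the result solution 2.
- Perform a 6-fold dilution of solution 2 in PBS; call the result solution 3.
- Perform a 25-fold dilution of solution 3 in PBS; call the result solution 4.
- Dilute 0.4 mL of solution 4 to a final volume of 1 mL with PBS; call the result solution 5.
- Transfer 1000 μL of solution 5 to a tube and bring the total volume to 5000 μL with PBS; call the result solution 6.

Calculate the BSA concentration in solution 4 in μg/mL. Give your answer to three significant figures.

Step 1: 1 mL + 9 mL = 10 mL total → factor 10/1 = 10
Step 2: 0.8 mL + 7.2 mL = 8 mL total → factor 8/0.8 = 10
Step 3: 6-fold → factor 6
Step 4: 25-fold → factor 25
Dilution factor through solution 4 = 10 × 10 × 6 × 25 = 15000
[solution 4] = 5.00 g/L / 15000 = 0.0003333 g/L = 0.333 μg/mL

0.333 μg/mL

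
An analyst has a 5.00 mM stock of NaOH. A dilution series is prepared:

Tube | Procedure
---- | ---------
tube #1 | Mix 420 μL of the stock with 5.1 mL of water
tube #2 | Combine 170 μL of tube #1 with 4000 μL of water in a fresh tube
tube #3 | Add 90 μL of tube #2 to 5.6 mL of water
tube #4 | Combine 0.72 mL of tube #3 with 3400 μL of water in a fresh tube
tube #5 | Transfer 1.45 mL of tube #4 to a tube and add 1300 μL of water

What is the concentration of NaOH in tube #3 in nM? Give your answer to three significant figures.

Step 1: 420 μL + 5.1 mL = 5520 μL total → factor 5520/420 = 13.143
Step 2: 170 μL + 4000 μL = 4170 μL total → factor 4170/170 = 24.529
Step 3: 90 μL + 5.6 mL = 5690 μL total → factor 5690/90 = 63.222
Dilution factor through tube #3 = 13.143 × 24.529 × 63.222 = 20382
[tube #3] = 5.00 mM / 20382 = 0.0002453 mM = 245 nM

245 nM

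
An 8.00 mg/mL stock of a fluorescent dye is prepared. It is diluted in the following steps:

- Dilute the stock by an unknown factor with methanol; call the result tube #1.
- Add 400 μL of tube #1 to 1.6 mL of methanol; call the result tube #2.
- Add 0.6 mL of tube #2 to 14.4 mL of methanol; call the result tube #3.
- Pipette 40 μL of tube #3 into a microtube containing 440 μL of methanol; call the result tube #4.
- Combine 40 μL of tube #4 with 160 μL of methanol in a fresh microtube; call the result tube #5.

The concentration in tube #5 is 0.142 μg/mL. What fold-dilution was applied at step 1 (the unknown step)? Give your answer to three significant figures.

Step 1: unknown factor x
Step 2: 400 μL + 1.6 mL = 2000 μL total → factor 2000/400 = 5
Step 3: 0.6 mL + 14.4 mL = 15 mL total → factor 15/0.6 = 25
Step 4: 40 μL + 440 μL = 480 μL total → factor 480/40 = 12
Step 5: 40 μL + 160 μL = 200 μL total → factor 200/40 = 5
Product of known-step factors = 7500
Overall factor = 8.00 mg/mL / (0.142 μg/mL) = 56338
x = 56338 / 7500 = 7.51

7.51-fold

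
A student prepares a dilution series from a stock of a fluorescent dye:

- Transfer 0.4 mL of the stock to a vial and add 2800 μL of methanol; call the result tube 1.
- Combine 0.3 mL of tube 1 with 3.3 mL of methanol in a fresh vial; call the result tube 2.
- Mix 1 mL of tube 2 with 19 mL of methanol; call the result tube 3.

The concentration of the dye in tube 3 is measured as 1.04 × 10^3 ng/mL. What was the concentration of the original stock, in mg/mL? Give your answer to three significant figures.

2.00 mg/mL

Step 1: 0.4 mL + 2800 μL = 3.2 mL total → factor 3.2/0.4 = 8
Step 2: 0.3 mL + 3.3 mL = 3.6 mL total → factor 3.6/0.3 = 12
Step 3: 1 mL + 19 mL = 20 mL total → factor 20/1 = 20
Overall dilution factor = 8 × 12 × 20 = 1920
Stock = 1.04 × 10^3 ng/mL × 1920 = 1.997 × 10^6 ng/mL = 2.00 mg/mL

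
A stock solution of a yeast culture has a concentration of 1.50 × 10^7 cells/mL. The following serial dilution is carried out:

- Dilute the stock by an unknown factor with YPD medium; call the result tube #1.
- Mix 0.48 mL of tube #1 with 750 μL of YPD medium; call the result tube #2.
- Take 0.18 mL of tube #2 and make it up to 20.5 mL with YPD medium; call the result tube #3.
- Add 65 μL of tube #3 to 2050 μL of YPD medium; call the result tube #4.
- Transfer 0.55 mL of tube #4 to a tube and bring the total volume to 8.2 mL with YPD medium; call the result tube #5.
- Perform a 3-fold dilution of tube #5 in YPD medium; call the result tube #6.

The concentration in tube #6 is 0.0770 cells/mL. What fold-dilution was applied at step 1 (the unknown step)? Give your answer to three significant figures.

Step 1: unknown factor x
Step 2: 0.48 mL + 750 μL = 1.23 mL total → factor 1.23/0.48 = 2.5625
Step 3: 0.18 mL brought to 20.5 mL → factor 20.5/0.18 = 113.89
Step 4: 65 μL + 2050 μL = 2115 μL total → factor 2115/65 = 32.538
Step 5: 0.55 mL brought to 8.2 mL → factor 8.2/0.55 = 14.909
Step 6: 3-fold → factor 3
Product of known-step factors = 4.2473 × 10^5
Overall factor = 1.50 × 10^7 cells/mL / (0.0770 cells/mL) = 1.9481 × 10^8
x = 1.9481 × 10^8 / 4.2473 × 10^5 = 459

459-fold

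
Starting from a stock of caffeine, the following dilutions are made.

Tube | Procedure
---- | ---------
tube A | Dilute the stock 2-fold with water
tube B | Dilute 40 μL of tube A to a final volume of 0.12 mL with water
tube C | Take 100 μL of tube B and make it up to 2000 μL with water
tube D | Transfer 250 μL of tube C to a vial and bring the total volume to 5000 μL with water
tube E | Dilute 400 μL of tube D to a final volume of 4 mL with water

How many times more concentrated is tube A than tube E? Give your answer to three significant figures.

Step 1: 2-fold → factor 2
Step 2: 40 μL brought to 0.12 mL → factor 120/40 = 3
Step 3: 100 μL brought to 2000 μL → factor 2000/100 = 20
Step 4: 250 μL brought to 5000 μL → factor 5000/250 = 20
Step 5: 400 μL brought to 4 mL → factor 4000/400 = 10
Dilution factor to tube A = 2; to tube E = 24000
[tube A]/[tube E] = (factor to tube E)/(factor to tube A) = 24000/2 = 1.20 × 10^4

1.20 × 10^4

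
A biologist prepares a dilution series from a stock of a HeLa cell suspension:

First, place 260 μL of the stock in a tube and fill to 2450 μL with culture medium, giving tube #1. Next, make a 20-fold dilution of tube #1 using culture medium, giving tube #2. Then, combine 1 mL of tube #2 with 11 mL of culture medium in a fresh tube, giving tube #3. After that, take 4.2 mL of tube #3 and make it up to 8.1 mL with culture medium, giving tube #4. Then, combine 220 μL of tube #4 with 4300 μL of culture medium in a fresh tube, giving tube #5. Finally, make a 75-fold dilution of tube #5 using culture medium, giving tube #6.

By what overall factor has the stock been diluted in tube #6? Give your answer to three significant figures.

Step 1: 260 μL brought to 2450 μL → factor 2450/260 = 9.4231
Step 2: 20-fold → factor 20
Step 3: 1 mL + 11 mL = 12 mL total → factor 12/1 = 12
Step 4: 4.2 mL brought to 8.1 mL → factor 8.1/4.2 = 1.9286
Step 5: 220 μL + 4300 μL = 4520 μL total → factor 4520/220 = 20.545
Step 6: 75-fold → factor 75
Overall dilution factor = 9.4231 × 20 × 12 × 1.9286 × 20.545 × 75 = 6.7207 × 10^6

6.72 × 10^6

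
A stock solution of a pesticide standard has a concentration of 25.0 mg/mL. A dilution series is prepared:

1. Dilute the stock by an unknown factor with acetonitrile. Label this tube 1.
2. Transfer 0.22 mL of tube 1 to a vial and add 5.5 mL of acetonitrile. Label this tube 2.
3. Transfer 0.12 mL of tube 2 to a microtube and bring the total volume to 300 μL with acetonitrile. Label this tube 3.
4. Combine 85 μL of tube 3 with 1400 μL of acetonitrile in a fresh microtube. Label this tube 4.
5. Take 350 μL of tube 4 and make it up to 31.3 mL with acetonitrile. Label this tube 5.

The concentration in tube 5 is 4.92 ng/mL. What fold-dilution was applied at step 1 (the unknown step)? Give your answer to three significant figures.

Step 1: unknown factor x
Step 2: 0.22 mL + 5.5 mL = 5.72 mL total → factor 5.72/0.22 = 26
Step 3: 0.12 mL brought to 300 μL → factor 0.3/0.12 = 2.5
Step 4: 85 μL + 1400 μL = 1485 μL total → factor 1485/85 = 17.471
Step 5: 350 μL brought to 31.3 mL → factor 31300/350 = 89.429
Product of known-step factors = 1.0155 × 10^5
Overall factor = 25.0 mg/mL / (4.92 ng/mL) = 5.0813 × 10^6
x = 5.0813 × 10^6 / 1.0155 × 10^5 = 50.0

50.0-fold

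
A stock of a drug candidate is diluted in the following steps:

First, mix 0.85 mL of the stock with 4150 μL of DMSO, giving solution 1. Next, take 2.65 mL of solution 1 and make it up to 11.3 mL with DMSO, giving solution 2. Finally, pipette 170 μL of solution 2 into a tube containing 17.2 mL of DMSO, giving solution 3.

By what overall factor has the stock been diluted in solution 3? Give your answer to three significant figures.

Step 1: 0.85 mL + 4150 μL = 5 mL total → factor 5/0.85 = 5.8824
Step 2: 2.65 mL brought to 11.3 mL → factor 11.3/2.65 = 4.2642
Step 3: 170 μL + 17.2 mL = 17370 μL total → factor 17370/170 = 102.18
Overall dilution factor = 5.8824 × 4.2642 × 102.18 = 2562.9

2.56 × 10^3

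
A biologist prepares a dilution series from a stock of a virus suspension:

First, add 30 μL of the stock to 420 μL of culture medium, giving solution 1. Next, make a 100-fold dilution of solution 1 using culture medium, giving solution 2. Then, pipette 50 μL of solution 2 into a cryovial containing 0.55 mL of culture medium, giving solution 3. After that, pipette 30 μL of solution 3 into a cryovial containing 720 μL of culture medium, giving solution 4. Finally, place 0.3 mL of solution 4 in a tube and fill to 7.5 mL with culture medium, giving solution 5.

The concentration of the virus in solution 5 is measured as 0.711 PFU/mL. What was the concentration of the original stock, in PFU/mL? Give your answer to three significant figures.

Step 1: 30 μL + 420 μL = 450 μL total → factor 450/30 = 15
Step 2: 100-fold → factor 100
Step 3: 50 μL + 0.55 mL = 600 μL total → factor 600/50 = 12
Step 4: 30 μL + 720 μL = 750 μL total → factor 750/30 = 25
Step 5: 0.3 mL brought to 7.5 mL → factor 7.5/0.3 = 25
Overall dilution factor = 15 × 100 × 12 × 25 × 25 = 1.125 × 10^7
Stock = 0.711 PFU/mL × 1.125 × 10^7 = 8.00 × 10^6 PFU/mL

8.00 × 10^6 PFU/mL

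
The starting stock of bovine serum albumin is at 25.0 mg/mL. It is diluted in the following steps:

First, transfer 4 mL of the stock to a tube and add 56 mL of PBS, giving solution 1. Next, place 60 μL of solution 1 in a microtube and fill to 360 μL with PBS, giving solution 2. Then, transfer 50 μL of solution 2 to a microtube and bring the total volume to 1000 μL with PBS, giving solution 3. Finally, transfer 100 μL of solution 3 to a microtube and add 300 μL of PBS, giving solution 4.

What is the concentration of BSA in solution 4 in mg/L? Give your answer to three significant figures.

Step 1: 4 mL + 56 mL = 60 mL total → factor 60/4 = 15
Step 2: 60 μL brought to 360 μL → factor 360/60 = 6
Step 3: 50 μL brought to 1000 μL → factor 1000/50 = 20
Step 4: 100 μL + 300 μL = 400 μL total → factor 400/100 = 4
Overall dilution factor = 15 × 6 × 20 × 4 = 7200
Final = 25.0 mg/mL / 7200 = 0.003472 mg/mL = 3.47 mg/L

3.47 mg/L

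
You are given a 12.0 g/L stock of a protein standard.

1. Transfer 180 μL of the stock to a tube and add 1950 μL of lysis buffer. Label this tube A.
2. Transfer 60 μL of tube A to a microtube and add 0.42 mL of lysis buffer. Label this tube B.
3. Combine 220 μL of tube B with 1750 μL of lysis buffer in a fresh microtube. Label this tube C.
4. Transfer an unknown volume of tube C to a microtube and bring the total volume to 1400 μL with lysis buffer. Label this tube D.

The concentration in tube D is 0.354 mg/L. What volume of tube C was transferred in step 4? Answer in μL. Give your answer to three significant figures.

35.0 μL

Step 1: 180 μL + 1950 μL = 2130 μL total → factor 2130/180 = 11.833
Step 2: 60 μL + 0.42 mL = 480 μL total → factor 480/60 = 8
Step 3: 220 μL + 1750 μL = 1970 μL total → factor 1970/220 = 8.9545
Step 4: v brought to 1400 μL → factor = 1400 μL/v
Product of known-step factors = 847.7
Overall factor = 12.0 g/L / (0.354 mg/L) = 33898
Step-4 factor = 33898 / 847.7 = 39.989
v = 1400 μL / 39.989 = 35.0 μL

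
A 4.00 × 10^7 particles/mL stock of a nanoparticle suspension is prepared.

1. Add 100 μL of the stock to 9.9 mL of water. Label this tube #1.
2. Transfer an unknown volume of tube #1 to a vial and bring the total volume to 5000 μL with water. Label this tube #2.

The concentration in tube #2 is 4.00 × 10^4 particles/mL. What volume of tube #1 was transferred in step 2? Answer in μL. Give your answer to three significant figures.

500 μL

Step 1: 100 μL + 9.9 mL = 10000 μL total → factor 10000/100 = 100
Step 2: v brought to 5000 μL → factor = 5000 μL/v
Product of known-step factors = 100
Overall factor = 4.00 × 10^7 particles/mL / (4.00 × 10^4 particles/mL) = 1000
Step-2 factor = 1000 / 100 = 10
v = 5000 μL / 10 = 500 μL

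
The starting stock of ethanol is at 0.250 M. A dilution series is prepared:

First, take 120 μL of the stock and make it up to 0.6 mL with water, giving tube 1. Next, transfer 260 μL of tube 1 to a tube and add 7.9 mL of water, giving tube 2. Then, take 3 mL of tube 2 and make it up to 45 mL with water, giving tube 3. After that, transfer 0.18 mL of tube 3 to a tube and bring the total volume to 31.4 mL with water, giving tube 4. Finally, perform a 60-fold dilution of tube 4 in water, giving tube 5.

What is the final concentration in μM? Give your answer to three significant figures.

0.0101 μM

Step 1: 120 μL brought to 0.6 mL → factor 600/120 = 5
Step 2: 260 μL + 7.9 mL = 8160 μL total → factor 8160/260 = 31.385
Step 3: 3 mL brought to 45 mL → factor 45/3 = 15
Step 4: 0.18 mL brought to 31.4 mL → factor 31.4/0.18 = 174.44
Step 5: 60-fold → factor 60
Overall dilution factor = 5 × 31.385 × 15 × 174.44 × 60 = 2.4637 × 10^7
Final = 0.250 M / 2.4637 × 10^7 = 1.015 × 10^-8 M = 0.0101 μM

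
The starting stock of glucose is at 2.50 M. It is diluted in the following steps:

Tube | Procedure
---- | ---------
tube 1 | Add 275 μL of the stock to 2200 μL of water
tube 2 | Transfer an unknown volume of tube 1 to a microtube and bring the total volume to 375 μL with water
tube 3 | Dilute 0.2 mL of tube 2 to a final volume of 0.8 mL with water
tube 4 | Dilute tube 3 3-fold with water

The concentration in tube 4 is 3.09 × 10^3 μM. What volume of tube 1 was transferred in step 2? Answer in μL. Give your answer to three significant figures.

Step 1: 275 μL + 2200 μL = 2475 μL total → factor 2475/275 = 9
Step 2: v brought to 375 μL → factor = 375 μL/v
Step 3: 0.2 mL brought to 0.8 mL → factor 0.8/0.2 = 4
Step 4: 3-fold → factor 3
Product of known-step factors = 108
Overall factor = 2.50 M / (3.09 × 10^3 μM) = 809.06
Step-2 factor = 809.06 / 108 = 7.4913
v = 375 μL / 7.4913 = 50.1 μL

50.1 μL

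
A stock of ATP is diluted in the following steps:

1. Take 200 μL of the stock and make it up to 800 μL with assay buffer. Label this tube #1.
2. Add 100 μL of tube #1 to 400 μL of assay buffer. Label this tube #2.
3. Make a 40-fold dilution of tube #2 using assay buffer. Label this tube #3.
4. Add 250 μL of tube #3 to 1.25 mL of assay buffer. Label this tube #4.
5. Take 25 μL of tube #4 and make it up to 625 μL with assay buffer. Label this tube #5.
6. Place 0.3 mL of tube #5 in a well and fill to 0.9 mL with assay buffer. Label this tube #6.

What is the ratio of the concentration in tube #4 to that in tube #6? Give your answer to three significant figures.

Step 1: 200 μL brought to 800 μL → factor 800/200 = 4
Step 2: 100 μL + 400 μL = 500 μL total → factor 500/100 = 5
Step 3: 40-fold → factor 40
Step 4: 250 μL + 1.25 mL = 1500 μL total → factor 1500/250 = 6
Step 5: 25 μL brought to 625 μL → factor 625/25 = 25
Step 6: 0.3 mL brought to 0.9 mL → factor 0.9/0.3 = 3
Dilution factor to tube #4 = 4800; to tube #6 = 3.6 × 10^5
[tube #4]/[tube #6] = (factor to tube #6)/(factor to tube #4) = 3.6 × 10^5/4800 = 75.0

75.0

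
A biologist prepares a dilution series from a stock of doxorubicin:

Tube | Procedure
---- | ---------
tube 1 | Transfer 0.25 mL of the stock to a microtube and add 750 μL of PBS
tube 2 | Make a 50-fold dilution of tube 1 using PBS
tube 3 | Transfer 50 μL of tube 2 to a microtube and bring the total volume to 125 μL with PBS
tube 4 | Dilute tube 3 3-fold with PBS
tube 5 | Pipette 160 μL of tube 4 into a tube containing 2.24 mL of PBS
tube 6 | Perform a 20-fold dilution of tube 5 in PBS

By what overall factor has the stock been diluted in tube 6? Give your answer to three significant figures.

4.50 × 10^5

Step 1: 0.25 mL + 750 μL = 1 mL total → factor 1/0.25 = 4
Step 2: 50-fold → factor 50
Step 3: 50 μL brought to 125 μL → factor 125/50 = 2.5
Step 4: 3-fold → factor 3
Step 5: 160 μL + 2.24 mL = 2400 μL total → factor 2400/160 = 15
Step 6: 20-fold → factor 20
Overall dilution factor = 4 × 50 × 2.5 × 3 × 15 × 20 = 4.5 × 10^5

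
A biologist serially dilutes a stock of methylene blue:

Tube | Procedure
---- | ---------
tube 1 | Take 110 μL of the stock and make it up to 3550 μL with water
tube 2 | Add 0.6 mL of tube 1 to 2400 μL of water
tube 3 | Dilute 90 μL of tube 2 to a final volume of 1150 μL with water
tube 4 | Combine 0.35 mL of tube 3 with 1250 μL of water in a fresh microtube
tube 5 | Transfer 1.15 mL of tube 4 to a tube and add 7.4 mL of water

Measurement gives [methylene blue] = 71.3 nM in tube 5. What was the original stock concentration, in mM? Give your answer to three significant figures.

Step 1: 110 μL brought to 3550 μL → factor 3550/110 = 32.273
Step 2: 0.6 mL + 2400 μL = 3 mL total → factor 3/0.6 = 5
Step 3: 90 μL brought to 1150 μL → factor 1150/90 = 12.778
Step 4: 0.35 mL + 1250 μL = 1.6 mL total → factor 1.6/0.35 = 4.5714
Step 5: 1.15 mL + 7.4 mL = 8.55 mL total → factor 8.55/1.15 = 7.4348
Overall dilution factor = 32.273 × 5 × 12.778 × 4.5714 × 7.4348 = 70078
Stock = 71.3 nM × 70078 = 4.997 × 10^6 nM = 5.00 mM

5.00 mM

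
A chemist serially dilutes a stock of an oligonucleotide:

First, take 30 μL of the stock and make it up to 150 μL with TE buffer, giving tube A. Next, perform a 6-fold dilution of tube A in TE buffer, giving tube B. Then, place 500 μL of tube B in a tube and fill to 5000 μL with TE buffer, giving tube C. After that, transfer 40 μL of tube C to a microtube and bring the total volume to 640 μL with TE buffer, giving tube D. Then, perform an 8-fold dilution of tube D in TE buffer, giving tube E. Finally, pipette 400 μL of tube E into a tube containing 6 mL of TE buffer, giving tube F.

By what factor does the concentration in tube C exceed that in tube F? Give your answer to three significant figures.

2.05 × 10^3

Step 1: 30 μL brought to 150 μL → factor 150/30 = 5
Step 2: 6-fold → factor 6
Step 3: 500 μL brought to 5000 μL → factor 5000/500 = 10
Step 4: 40 μL brought to 640 μL → factor 640/40 = 16
Step 5: 8-fold → factor 8
Step 6: 400 μL + 6 mL = 6400 μL total → factor 6400/400 = 16
Dilution factor to tube C = 300; to tube F = 6.144 × 10^5
[tube C]/[tube F] = (factor to tube F)/(factor to tube C) = 6.144 × 10^5/300 = 2.05 × 10^3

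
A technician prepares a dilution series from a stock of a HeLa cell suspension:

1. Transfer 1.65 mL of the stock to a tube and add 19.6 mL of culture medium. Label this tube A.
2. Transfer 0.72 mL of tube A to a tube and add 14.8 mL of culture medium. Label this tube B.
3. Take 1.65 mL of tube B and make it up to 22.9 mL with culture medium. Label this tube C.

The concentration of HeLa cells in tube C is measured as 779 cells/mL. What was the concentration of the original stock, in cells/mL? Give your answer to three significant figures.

3.00 × 10^6 cells/mL

Step 1: 1.65 mL + 19.6 mL = 21.25 mL total → factor 21.25/1.65 = 12.879
Step 2: 0.72 mL + 14.8 mL = 15.52 mL total → factor 15.52/0.72 = 21.556
Step 3: 1.65 mL brought to 22.9 mL → factor 22.9/1.65 = 13.879
Overall dilution factor = 12.879 × 21.556 × 13.879 = 3852.9
Stock = 779 cells/mL × 3852.9 = 3.00 × 10^6 cells/mL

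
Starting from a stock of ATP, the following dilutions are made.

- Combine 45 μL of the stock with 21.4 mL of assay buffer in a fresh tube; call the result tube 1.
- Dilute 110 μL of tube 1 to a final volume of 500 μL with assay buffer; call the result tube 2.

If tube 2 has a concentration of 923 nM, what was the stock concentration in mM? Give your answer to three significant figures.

2.00 mM

Step 1: 45 μL + 21.4 mL = 21445 μL total → factor 21445/45 = 476.56
Step 2: 110 μL brought to 500 μL → factor 500/110 = 4.5455
Overall dilution factor = 476.56 × 4.5455 = 2166.2
Stock = 923 nM × 2166.2 = 1.999 × 10^6 nM = 2.00 mM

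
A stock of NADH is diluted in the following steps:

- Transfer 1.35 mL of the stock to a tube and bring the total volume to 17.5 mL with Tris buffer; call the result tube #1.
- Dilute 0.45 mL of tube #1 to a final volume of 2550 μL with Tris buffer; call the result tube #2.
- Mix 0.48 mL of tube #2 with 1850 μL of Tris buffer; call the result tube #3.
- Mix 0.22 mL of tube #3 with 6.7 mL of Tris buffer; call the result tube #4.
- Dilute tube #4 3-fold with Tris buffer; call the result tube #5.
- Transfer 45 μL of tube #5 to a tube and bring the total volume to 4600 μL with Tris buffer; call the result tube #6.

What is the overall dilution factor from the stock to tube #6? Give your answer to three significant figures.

3.44 × 10^6

Step 1: 1.35 mL brought to 17.5 mL → factor 17.5/1.35 = 12.963
Step 2: 0.45 mL brought to 2550 μL → factor 2.55/0.45 = 5.6667
Step 3: 0.48 mL + 1850 μL = 2.33 mL total → factor 2.33/0.48 = 4.8542
Step 4: 0.22 mL + 6.7 mL = 6.92 mL total → factor 6.92/0.22 = 31.455
Step 5: 3-fold → factor 3
Step 6: 45 μL brought to 4600 μL → factor 4600/45 = 102.22
Overall dilution factor = 12.963 × 5.6667 × 4.8542 × 31.455 × 3 × 102.22 = 3.4395 × 10^6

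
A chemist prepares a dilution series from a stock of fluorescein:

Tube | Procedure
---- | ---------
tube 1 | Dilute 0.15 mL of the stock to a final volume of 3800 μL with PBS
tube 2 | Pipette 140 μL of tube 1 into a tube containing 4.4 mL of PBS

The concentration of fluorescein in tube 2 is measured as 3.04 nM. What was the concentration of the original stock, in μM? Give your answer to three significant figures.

Step 1: 0.15 mL brought to 3800 μL → factor 3.8/0.15 = 25.333
Step 2: 140 μL + 4.4 mL = 4540 μL total → factor 4540/140 = 32.429
Overall dilution factor = 25.333 × 32.429 = 821.52
Stock = 3.04 nM × 821.52 = 2497 nM = 2.50 μM

2.50 μM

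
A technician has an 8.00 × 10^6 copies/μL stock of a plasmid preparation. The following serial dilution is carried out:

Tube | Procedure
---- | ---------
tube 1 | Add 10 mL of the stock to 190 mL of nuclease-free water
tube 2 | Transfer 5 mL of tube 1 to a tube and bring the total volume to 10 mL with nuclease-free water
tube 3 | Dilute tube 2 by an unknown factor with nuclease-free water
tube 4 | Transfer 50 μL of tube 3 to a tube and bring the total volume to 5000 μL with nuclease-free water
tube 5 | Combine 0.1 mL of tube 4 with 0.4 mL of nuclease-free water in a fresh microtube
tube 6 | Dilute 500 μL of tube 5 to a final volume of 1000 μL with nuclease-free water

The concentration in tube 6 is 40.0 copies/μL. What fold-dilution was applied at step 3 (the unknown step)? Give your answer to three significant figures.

5.00-fold

Step 1: 10 mL + 190 mL = 200 mL total → factor 200/10 = 20
Step 2: 5 mL brought to 10 mL → factor 10/5 = 2
Step 3: unknown factor x
Step 4: 50 μL brought to 5000 μL → factor 5000/50 = 100
Step 5: 0.1 mL + 0.4 mL = 0.5 mL total → factor 0.5/0.1 = 5
Step 6: 500 μL brought to 1000 μL → factor 1000/500 = 2
Product of known-step factors = 40000
Overall factor = 8.00 × 10^6 copies/μL / (40.0 copies/μL) = 2 × 10^5
x = 2 × 10^5 / 40000 = 5.00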